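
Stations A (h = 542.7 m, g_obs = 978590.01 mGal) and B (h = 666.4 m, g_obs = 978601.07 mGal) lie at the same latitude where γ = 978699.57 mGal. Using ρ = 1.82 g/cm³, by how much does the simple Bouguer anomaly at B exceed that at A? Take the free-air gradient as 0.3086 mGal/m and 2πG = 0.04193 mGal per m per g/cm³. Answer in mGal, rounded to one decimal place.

39.8

Δg_SB(A) = 978590.01 − 978699.57 + 0.3086×542.7 − 0.04193×1.82×542.7 = 16.50 mGal
Δg_SB(B) = 978601.07 − 978699.57 + 0.3086×666.4 − 0.04193×1.82×666.4 = 56.30 mGal
Difference = 56.30 − (16.50) = 39.80 mGal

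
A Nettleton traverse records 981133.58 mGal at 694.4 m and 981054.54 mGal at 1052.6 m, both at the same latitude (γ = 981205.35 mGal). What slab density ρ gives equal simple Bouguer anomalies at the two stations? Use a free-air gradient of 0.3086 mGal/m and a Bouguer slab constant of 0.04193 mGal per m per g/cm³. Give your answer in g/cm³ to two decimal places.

2.10

Δg_obs = 981054.54 − 981133.58 = -79.04 mGal over Δh = 1052.6 − 694.4 = 358.2 m
Equal Bouguer anomalies ⇒ Δg_obs + (0.3086 − 0.04193ρ)·Δh = 0
0.3086 − 0.04193ρ = −Δg_obs/Δh = 0.22066
ρ = (0.3086 − 0.22066) / 0.04193 = 2.10 g/cm³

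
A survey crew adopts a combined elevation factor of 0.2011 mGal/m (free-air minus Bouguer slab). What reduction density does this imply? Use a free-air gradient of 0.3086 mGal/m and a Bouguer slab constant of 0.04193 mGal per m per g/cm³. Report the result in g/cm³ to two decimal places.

0.2011 = 0.3086 − 0.04193 × ρ
ρ = (0.3086 − 0.2011) / 0.04193 = 2.56 g/cm³

2.56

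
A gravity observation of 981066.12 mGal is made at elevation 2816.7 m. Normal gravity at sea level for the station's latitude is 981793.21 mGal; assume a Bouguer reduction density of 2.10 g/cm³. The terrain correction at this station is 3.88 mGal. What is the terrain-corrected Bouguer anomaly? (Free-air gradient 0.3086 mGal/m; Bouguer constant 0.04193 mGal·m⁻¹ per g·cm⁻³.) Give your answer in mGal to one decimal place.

Free-air correction = 0.3086 × 2816.7 = 869.23 mGal
Free-air anomaly = 981066.12 − 981793.21 + (869.23) = 142.14 mGal
Bouguer slab correction = 0.04193 × 2.10 × 2816.7 = 248.02 mGal
Simple Bouguer anomaly = 142.14 − (248.02) = -105.88 mGal
Complete Bouguer anomaly = -105.88 + 3.88 = -102.00 mGal

-102.0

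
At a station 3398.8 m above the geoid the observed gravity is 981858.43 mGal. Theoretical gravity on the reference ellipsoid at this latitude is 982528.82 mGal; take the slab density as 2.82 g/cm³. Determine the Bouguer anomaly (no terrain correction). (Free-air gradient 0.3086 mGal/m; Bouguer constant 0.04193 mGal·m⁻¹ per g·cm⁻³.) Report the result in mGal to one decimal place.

Free-air correction = 0.3086 × 3398.8 = 1048.87 mGal
Free-air anomaly = 981858.43 − 982528.82 + (1048.87) = 378.48 mGal
Bouguer slab correction = 0.04193 × 2.82 × 3398.8 = 401.88 mGal
Simple Bouguer anomaly = 378.48 − (401.88) = -23.40 mGal

-23.4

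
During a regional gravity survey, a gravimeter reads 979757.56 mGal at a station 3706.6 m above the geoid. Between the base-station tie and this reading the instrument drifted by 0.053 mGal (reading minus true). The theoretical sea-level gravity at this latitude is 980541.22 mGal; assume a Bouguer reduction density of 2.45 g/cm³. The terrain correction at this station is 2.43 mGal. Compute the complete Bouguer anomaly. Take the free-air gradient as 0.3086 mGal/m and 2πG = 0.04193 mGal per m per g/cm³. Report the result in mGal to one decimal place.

-18.2

Drift-corrected reading = 979757.56 − (0.053) = 979757.507 mGal
Free-air correction = 0.3086 × 3706.6 = 1143.86 mGal
Free-air anomaly = 979757.507 − 980541.22 + (1143.86) = 360.147 mGal
Bouguer slab correction = 0.04193 × 2.45 × 3706.6 = 380.77 mGal
Simple Bouguer anomaly = 360.147 − (380.77) = -20.623 mGal
Complete Bouguer anomaly = -20.623 + 2.43 = -18.193 mGal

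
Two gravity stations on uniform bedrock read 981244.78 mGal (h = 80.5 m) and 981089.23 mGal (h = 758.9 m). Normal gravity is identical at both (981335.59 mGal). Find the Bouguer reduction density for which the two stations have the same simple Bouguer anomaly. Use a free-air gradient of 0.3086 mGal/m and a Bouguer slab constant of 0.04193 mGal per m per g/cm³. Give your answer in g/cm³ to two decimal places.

1.89

Δg_obs = 981089.23 − 981244.78 = -155.55 mGal over Δh = 758.9 − 80.5 = 678.4 m
Equal Bouguer anomalies ⇒ Δg_obs + (0.3086 − 0.04193ρ)·Δh = 0
0.3086 − 0.04193ρ = −Δg_obs/Δh = 0.22929
ρ = (0.3086 − 0.22929) / 0.04193 = 1.89 g/cm³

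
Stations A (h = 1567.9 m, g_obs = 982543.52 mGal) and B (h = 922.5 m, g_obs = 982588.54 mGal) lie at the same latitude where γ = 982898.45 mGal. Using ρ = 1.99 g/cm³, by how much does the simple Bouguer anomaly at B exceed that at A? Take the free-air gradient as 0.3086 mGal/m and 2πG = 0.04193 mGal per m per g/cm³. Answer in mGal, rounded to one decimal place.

-100.3

Δg_SB(A) = 982543.52 − 982898.45 + 0.3086×1567.9 − 0.04193×1.99×1567.9 = -1.90 mGal
Δg_SB(B) = 982588.54 − 982898.45 + 0.3086×922.5 − 0.04193×1.99×922.5 = -102.20 mGal
Difference = -102.20 − (-1.90) = -100.30 mGal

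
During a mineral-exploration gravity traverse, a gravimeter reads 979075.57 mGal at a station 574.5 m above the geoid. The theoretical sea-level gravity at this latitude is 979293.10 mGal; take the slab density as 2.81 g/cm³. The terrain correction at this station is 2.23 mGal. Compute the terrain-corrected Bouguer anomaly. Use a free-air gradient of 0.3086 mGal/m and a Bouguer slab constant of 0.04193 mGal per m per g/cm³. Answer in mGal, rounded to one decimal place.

-105.7

Free-air correction = 0.3086 × 574.5 = 177.29 mGal
Free-air anomaly = 979075.57 − 979293.10 + (177.29) = -40.24 mGal
Bouguer slab correction = 0.04193 × 2.81 × 574.5 = 67.69 mGal
Simple Bouguer anomaly = -40.24 − (67.69) = -107.93 mGal
Complete Bouguer anomaly = -107.93 + 2.23 = -105.70 mGal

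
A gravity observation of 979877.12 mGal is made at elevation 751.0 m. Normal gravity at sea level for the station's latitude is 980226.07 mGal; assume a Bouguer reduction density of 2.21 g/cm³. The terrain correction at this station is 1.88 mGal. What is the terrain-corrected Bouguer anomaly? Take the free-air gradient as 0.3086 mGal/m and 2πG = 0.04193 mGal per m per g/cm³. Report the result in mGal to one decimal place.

-184.9

Free-air correction = 0.3086 × 751.0 = 231.76 mGal
Free-air anomaly = 979877.12 − 980226.07 + (231.76) = -117.19 mGal
Bouguer slab correction = 0.04193 × 2.21 × 751.0 = 69.59 mGal
Simple Bouguer anomaly = -117.19 − (69.59) = -186.78 mGal
Complete Bouguer anomaly = -186.78 + 1.88 = -184.90 mGal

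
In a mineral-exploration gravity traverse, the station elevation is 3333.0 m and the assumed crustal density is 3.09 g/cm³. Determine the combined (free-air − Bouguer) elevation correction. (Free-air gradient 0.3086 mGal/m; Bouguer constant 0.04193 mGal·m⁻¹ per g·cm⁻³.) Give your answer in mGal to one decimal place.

596.7

Combined gradient = 0.3086 − 0.04193 × 3.09 = 0.1790363 mGal/m
Combined elevation correction = 0.1790363 × 3333.0 = 596.7 mGal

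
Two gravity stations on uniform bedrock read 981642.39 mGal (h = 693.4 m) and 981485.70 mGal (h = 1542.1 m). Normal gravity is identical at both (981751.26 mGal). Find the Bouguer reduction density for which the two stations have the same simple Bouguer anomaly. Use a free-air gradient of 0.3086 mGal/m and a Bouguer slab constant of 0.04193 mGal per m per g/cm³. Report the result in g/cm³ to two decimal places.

2.96

Δg_obs = 981485.70 − 981642.39 = -156.69 mGal over Δh = 1542.1 − 693.4 = 848.7 m
Equal Bouguer anomalies ⇒ Δg_obs + (0.3086 − 0.04193ρ)·Δh = 0
0.3086 − 0.04193ρ = −Δg_obs/Δh = 0.18462
ρ = (0.3086 − 0.18462) / 0.04193 = 2.96 g/cm³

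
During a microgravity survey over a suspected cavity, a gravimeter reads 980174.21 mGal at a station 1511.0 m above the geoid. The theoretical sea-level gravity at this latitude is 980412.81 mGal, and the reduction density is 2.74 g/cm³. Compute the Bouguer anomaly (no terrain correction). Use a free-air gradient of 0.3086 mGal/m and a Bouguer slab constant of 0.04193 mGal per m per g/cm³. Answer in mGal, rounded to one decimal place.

Free-air correction = 0.3086 × 1511.0 = 466.29 mGal
Free-air anomaly = 980174.21 − 980412.81 + (466.29) = 227.69 mGal
Bouguer slab correction = 0.04193 × 2.74 × 1511.0 = 173.60 mGal
Simple Bouguer anomaly = 227.69 − (173.60) = 54.09 mGal

54.1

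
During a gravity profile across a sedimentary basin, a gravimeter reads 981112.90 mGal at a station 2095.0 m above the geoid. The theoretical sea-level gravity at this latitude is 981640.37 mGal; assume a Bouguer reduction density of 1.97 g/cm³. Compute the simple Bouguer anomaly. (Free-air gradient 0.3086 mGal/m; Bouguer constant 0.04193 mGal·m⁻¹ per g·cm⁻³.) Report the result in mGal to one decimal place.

-54.0

Free-air correction = 0.3086 × 2095.0 = 646.52 mGal
Free-air anomaly = 981112.90 − 981640.37 + (646.52) = 119.05 mGal
Bouguer slab correction = 0.04193 × 1.97 × 2095.0 = 173.05 mGal
Simple Bouguer anomaly = 119.05 − (173.05) = -54.00 mGal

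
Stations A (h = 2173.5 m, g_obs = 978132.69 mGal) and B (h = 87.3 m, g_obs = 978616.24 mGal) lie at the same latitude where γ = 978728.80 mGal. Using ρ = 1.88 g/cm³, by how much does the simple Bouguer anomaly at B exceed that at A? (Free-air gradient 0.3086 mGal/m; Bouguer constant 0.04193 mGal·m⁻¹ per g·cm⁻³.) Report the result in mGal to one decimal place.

4.2

Δg_SB(A) = 978132.69 − 978728.80 + 0.3086×2173.5 − 0.04193×1.88×2173.5 = -96.70 mGal
Δg_SB(B) = 978616.24 − 978728.80 + 0.3086×87.3 − 0.04193×1.88×87.3 = -92.50 mGal
Difference = -92.50 − (-96.70) = 4.20 mGal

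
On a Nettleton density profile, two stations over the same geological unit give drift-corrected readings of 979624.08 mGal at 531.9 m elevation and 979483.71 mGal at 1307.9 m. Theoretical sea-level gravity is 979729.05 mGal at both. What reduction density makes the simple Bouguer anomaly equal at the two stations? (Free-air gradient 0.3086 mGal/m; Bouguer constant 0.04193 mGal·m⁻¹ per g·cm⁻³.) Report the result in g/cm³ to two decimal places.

Δg_obs = 979483.71 − 979624.08 = -140.37 mGal over Δh = 1307.9 − 531.9 = 776.0 m
Equal Bouguer anomalies ⇒ Δg_obs + (0.3086 − 0.04193ρ)·Δh = 0
0.3086 − 0.04193ρ = −Δg_obs/Δh = 0.18089
ρ = (0.3086 − 0.18089) / 0.04193 = 3.05 g/cm³

3.05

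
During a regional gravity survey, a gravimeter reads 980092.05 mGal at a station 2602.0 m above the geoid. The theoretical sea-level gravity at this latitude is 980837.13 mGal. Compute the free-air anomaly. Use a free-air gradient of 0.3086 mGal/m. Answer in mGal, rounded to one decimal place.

Free-air correction = 0.3086 × 2602.0 = 802.98 mGal
Free-air anomaly = 980092.05 − 980837.13 + (802.98) = 57.90 mGal

57.9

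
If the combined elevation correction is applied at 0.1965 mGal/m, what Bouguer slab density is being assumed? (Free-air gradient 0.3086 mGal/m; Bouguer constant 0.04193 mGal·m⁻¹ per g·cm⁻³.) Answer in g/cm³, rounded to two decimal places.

0.1965 = 0.3086 − 0.04193 × ρ
ρ = (0.3086 − 0.1965) / 0.04193 = 2.67 g/cm³

2.67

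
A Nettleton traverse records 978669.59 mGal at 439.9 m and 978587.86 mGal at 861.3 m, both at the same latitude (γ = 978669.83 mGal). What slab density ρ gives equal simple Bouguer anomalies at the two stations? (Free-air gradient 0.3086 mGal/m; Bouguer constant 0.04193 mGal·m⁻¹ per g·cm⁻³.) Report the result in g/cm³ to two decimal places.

2.73

Δg_obs = 978587.86 − 978669.59 = -81.73 mGal over Δh = 861.3 − 439.9 = 421.4 m
Equal Bouguer anomalies ⇒ Δg_obs + (0.3086 − 0.04193ρ)·Δh = 0
0.3086 − 0.04193ρ = −Δg_obs/Δh = 0.19395
ρ = (0.3086 − 0.19395) / 0.04193 = 2.73 g/cm³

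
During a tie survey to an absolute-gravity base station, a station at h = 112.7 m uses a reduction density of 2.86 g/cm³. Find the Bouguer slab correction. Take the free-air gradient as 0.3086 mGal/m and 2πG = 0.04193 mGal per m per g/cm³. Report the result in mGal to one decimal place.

Bouguer slab correction = 0.04193 × 2.86 × 112.7 = 13.5 mGal

13.5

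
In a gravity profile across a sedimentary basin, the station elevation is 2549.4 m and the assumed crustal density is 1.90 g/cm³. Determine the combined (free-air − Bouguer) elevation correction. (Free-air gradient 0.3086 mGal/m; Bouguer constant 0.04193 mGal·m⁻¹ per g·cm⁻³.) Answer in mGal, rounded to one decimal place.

Combined gradient = 0.3086 − 0.04193 × 1.90 = 0.2289330 mGal/m
Combined elevation correction = 0.2289330 × 2549.4 = 583.6 mGal

583.6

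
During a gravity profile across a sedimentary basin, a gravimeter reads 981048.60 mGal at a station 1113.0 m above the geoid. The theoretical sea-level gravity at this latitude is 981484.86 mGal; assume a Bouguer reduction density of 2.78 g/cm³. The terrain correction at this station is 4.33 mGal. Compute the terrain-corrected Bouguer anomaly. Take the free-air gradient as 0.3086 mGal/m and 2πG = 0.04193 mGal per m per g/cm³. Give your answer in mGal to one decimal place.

Free-air correction = 0.3086 × 1113.0 = 343.47 mGal
Free-air anomaly = 981048.60 − 981484.86 + (343.47) = -92.79 mGal
Bouguer slab correction = 0.04193 × 2.78 × 1113.0 = 129.74 mGal
Simple Bouguer anomaly = -92.79 − (129.74) = -222.53 mGal
Complete Bouguer anomaly = -222.53 + 4.33 = -218.20 mGal

-218.2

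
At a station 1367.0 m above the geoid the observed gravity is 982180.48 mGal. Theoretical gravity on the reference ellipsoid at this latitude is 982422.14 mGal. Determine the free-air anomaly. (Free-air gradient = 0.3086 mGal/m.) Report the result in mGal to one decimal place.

180.2

Free-air correction = 0.3086 × 1367.0 = 421.86 mGal
Free-air anomaly = 982180.48 − 982422.14 + (421.86) = 180.20 mGal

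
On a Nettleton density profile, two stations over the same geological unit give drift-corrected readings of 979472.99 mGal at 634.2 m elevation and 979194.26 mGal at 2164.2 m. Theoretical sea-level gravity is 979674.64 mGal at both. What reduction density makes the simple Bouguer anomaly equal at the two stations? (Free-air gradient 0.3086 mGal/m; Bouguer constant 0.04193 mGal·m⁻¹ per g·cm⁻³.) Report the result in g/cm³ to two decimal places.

Δg_obs = 979194.26 − 979472.99 = -278.73 mGal over Δh = 2164.2 − 634.2 = 1530.0 m
Equal Bouguer anomalies ⇒ Δg_obs + (0.3086 − 0.04193ρ)·Δh = 0
0.3086 − 0.04193ρ = −Δg_obs/Δh = 0.18218
ρ = (0.3086 − 0.18218) / 0.04193 = 3.02 g/cm³

3.02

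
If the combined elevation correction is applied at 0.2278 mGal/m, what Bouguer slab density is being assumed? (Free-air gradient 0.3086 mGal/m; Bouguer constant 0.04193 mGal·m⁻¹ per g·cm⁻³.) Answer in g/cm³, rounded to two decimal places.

0.2278 = 0.3086 − 0.04193 × ρ
ρ = (0.3086 − 0.2278) / 0.04193 = 1.93 g/cm³

1.93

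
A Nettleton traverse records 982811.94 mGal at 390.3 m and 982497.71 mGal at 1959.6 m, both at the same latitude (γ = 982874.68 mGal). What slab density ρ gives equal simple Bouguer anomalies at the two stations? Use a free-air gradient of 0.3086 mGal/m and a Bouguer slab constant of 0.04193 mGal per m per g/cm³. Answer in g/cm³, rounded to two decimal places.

2.58

Δg_obs = 982497.71 − 982811.94 = -314.23 mGal over Δh = 1959.6 − 390.3 = 1569.3 m
Equal Bouguer anomalies ⇒ Δg_obs + (0.3086 − 0.04193ρ)·Δh = 0
0.3086 − 0.04193ρ = −Δg_obs/Δh = 0.20024
ρ = (0.3086 − 0.20024) / 0.04193 = 2.58 g/cm³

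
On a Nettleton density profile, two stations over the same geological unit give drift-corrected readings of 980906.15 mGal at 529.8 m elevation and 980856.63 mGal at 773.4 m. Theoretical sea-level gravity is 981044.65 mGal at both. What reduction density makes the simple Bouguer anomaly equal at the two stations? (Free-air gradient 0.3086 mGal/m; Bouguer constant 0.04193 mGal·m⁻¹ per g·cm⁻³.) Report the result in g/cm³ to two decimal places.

2.51

Δg_obs = 980856.63 − 980906.15 = -49.52 mGal over Δh = 773.4 − 529.8 = 243.6 m
Equal Bouguer anomalies ⇒ Δg_obs + (0.3086 − 0.04193ρ)·Δh = 0
0.3086 − 0.04193ρ = −Δg_obs/Δh = 0.20328
ρ = (0.3086 − 0.20328) / 0.04193 = 2.51 g/cm³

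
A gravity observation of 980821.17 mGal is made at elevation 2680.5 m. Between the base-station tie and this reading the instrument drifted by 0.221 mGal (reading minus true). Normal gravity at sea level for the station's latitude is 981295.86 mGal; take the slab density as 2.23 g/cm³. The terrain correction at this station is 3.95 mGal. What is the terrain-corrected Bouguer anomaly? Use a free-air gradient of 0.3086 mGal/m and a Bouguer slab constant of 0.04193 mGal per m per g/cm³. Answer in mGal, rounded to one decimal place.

Drift-corrected reading = 980821.17 − (0.221) = 980820.949 mGal
Free-air correction = 0.3086 × 2680.5 = 827.20 mGal
Free-air anomaly = 980820.949 − 981295.86 + (827.20) = 352.289 mGal
Bouguer slab correction = 0.04193 × 2.23 × 2680.5 = 250.64 mGal
Simple Bouguer anomaly = 352.289 − (250.64) = 101.649 mGal
Complete Bouguer anomaly = 101.649 + 3.95 = 105.599 mGal

105.6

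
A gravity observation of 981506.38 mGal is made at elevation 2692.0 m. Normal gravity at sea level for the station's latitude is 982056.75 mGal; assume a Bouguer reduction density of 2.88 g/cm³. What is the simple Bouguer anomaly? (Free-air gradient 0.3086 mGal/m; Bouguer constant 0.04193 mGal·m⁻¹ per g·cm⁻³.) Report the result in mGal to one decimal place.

-44.7

Free-air correction = 0.3086 × 2692.0 = 830.75 mGal
Free-air anomaly = 981506.38 − 982056.75 + (830.75) = 280.38 mGal
Bouguer slab correction = 0.04193 × 2.88 × 2692.0 = 325.08 mGal
Simple Bouguer anomaly = 280.38 − (325.08) = -44.70 mGal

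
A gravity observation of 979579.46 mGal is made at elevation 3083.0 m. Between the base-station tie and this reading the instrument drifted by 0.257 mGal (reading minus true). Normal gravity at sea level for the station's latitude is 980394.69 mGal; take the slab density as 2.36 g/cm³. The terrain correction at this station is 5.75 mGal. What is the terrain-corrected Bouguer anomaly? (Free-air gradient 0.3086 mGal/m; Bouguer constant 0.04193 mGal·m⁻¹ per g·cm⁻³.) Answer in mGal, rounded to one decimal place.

-163.4

Drift-corrected reading = 979579.46 − (0.257) = 979579.203 mGal
Free-air correction = 0.3086 × 3083.0 = 951.41 mGal
Free-air anomaly = 979579.203 − 980394.69 + (951.41) = 135.923 mGal
Bouguer slab correction = 0.04193 × 2.36 × 3083.0 = 305.08 mGal
Simple Bouguer anomaly = 135.923 − (305.08) = -169.157 mGal
Complete Bouguer anomaly = -169.157 + 5.75 = -163.407 mGal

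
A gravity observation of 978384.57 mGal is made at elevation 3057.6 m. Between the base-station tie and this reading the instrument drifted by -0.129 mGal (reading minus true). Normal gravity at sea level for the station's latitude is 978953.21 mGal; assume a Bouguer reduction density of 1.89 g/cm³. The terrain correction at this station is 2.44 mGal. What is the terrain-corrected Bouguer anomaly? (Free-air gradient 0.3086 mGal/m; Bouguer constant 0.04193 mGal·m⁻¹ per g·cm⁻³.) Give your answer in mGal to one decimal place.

Drift-corrected reading = 978384.57 − (-0.129) = 978384.699 mGal
Free-air correction = 0.3086 × 3057.6 = 943.58 mGal
Free-air anomaly = 978384.699 − 978953.21 + (943.58) = 375.069 mGal
Bouguer slab correction = 0.04193 × 1.89 × 3057.6 = 242.31 mGal
Simple Bouguer anomaly = 375.069 − (242.31) = 132.759 mGal
Complete Bouguer anomaly = 132.759 + 2.44 = 135.199 mGal

135.2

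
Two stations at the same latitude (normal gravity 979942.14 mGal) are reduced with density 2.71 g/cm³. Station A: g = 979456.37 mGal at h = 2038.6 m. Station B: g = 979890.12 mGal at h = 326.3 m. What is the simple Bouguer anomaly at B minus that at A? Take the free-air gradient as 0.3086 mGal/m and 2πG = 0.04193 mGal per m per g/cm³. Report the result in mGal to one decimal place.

Δg_SB(A) = 979456.37 − 979942.14 + 0.3086×2038.6 − 0.04193×2.71×2038.6 = -88.30 mGal
Δg_SB(B) = 979890.12 − 979942.14 + 0.3086×326.3 − 0.04193×2.71×326.3 = 11.60 mGal
Difference = 11.60 − (-88.30) = 99.90 mGal

99.9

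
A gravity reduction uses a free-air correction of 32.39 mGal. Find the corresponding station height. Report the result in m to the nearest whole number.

h = 32.39 / 0.3086 = 104.96 m

105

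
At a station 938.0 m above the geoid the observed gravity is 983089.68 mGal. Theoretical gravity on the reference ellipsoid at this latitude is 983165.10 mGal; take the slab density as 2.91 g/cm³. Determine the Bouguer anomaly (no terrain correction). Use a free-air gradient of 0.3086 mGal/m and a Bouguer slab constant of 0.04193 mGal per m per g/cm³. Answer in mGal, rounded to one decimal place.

99.6

Free-air correction = 0.3086 × 938.0 = 289.47 mGal
Free-air anomaly = 983089.68 − 983165.10 + (289.47) = 214.05 mGal
Bouguer slab correction = 0.04193 × 2.91 × 938.0 = 114.45 mGal
Simple Bouguer anomaly = 214.05 − (114.45) = 99.60 mGal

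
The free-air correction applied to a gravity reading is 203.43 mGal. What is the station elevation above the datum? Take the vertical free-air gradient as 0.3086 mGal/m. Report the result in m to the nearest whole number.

h = 203.43 / 0.3086 = 659.20 m

659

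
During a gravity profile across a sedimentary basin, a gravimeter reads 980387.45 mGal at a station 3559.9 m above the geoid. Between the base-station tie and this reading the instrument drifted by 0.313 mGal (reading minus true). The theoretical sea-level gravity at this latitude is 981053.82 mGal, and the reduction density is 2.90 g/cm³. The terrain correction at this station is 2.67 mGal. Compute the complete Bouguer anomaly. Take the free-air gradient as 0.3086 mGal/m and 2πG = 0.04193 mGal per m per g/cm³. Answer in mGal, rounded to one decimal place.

Drift-corrected reading = 980387.45 − (0.313) = 980387.137 mGal
Free-air correction = 0.3086 × 3559.9 = 1098.59 mGal
Free-air anomaly = 980387.137 − 981053.82 + (1098.59) = 431.907 mGal
Bouguer slab correction = 0.04193 × 2.90 × 3559.9 = 432.87 mGal
Simple Bouguer anomaly = 431.907 − (432.87) = -0.963 mGal
Complete Bouguer anomaly = -0.963 + 2.67 = 1.707 mGal

1.7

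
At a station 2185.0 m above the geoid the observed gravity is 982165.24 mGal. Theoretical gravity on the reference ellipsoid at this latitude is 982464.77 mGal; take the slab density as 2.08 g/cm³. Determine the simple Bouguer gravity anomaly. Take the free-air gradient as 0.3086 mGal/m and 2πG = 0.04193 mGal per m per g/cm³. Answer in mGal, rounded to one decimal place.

184.2

Free-air correction = 0.3086 × 2185.0 = 674.29 mGal
Free-air anomaly = 982165.24 − 982464.77 + (674.29) = 374.76 mGal
Bouguer slab correction = 0.04193 × 2.08 × 2185.0 = 190.56 mGal
Simple Bouguer anomaly = 374.76 − (190.56) = 184.20 mGal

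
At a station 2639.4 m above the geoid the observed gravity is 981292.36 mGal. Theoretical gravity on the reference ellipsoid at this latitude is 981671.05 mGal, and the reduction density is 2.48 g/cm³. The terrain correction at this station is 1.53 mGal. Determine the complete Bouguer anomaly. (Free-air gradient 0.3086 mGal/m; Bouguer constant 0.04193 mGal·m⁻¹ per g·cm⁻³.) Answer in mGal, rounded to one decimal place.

Free-air correction = 0.3086 × 2639.4 = 814.52 mGal
Free-air anomaly = 981292.36 − 981671.05 + (814.52) = 435.83 mGal
Bouguer slab correction = 0.04193 × 2.48 × 2639.4 = 274.46 mGal
Simple Bouguer anomaly = 435.83 − (274.46) = 161.37 mGal
Complete Bouguer anomaly = 161.37 + 1.53 = 162.90 mGal

162.9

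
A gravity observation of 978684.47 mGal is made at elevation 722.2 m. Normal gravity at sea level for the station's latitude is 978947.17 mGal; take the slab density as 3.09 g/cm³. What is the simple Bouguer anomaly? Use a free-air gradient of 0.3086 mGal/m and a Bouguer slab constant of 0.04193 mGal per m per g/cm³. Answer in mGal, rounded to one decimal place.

Free-air correction = 0.3086 × 722.2 = 222.87 mGal
Free-air anomaly = 978684.47 − 978947.17 + (222.87) = -39.83 mGal
Bouguer slab correction = 0.04193 × 3.09 × 722.2 = 93.57 mGal
Simple Bouguer anomaly = -39.83 − (93.57) = -133.40 mGal

-133.4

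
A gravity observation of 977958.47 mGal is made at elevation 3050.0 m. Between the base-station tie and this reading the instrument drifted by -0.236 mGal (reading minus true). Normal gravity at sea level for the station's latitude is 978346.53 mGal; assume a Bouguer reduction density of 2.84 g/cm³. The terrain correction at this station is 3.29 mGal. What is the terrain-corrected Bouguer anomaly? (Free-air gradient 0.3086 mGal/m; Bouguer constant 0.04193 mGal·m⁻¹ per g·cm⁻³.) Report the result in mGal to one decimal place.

Drift-corrected reading = 977958.47 − (-0.236) = 977958.706 mGal
Free-air correction = 0.3086 × 3050.0 = 941.23 mGal
Free-air anomaly = 977958.706 − 978346.53 + (941.23) = 553.406 mGal
Bouguer slab correction = 0.04193 × 2.84 × 3050.0 = 363.20 mGal
Simple Bouguer anomaly = 553.406 − (363.20) = 190.206 mGal
Complete Bouguer anomaly = 190.206 + 3.29 = 193.496 mGal

193.5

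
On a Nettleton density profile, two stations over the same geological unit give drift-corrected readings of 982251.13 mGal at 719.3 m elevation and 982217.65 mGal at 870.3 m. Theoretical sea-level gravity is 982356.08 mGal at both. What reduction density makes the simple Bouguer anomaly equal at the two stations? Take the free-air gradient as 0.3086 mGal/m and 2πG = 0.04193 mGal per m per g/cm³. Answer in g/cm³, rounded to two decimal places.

Δg_obs = 982217.65 − 982251.13 = -33.48 mGal over Δh = 870.3 − 719.3 = 151.0 m
Equal Bouguer anomalies ⇒ Δg_obs + (0.3086 − 0.04193ρ)·Δh = 0
0.3086 − 0.04193ρ = −Δg_obs/Δh = 0.22172
ρ = (0.3086 − 0.22172) / 0.04193 = 2.07 g/cm³

2.07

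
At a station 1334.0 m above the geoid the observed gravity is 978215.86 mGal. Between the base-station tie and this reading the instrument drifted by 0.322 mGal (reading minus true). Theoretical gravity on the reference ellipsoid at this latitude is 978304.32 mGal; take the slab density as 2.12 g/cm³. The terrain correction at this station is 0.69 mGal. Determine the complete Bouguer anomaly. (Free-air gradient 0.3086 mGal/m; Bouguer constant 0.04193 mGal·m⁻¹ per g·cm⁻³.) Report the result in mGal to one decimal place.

Drift-corrected reading = 978215.86 − (0.322) = 978215.538 mGal
Free-air correction = 0.3086 × 1334.0 = 411.67 mGal
Free-air anomaly = 978215.538 − 978304.32 + (411.67) = 322.888 mGal
Bouguer slab correction = 0.04193 × 2.12 × 1334.0 = 118.58 mGal
Simple Bouguer anomaly = 322.888 − (118.58) = 204.308 mGal
Complete Bouguer anomaly = 204.308 + 0.69 = 204.998 mGal

205.0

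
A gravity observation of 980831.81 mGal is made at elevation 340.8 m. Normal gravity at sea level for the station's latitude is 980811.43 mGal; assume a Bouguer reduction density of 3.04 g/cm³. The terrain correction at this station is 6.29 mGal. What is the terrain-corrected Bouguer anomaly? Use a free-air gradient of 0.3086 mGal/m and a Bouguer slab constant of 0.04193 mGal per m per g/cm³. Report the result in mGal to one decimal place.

88.4

Free-air correction = 0.3086 × 340.8 = 105.17 mGal
Free-air anomaly = 980831.81 − 980811.43 + (105.17) = 125.55 mGal
Bouguer slab correction = 0.04193 × 3.04 × 340.8 = 43.44 mGal
Simple Bouguer anomaly = 125.55 − (43.44) = 82.11 mGal
Complete Bouguer anomaly = 82.11 + 6.29 = 88.40 mGal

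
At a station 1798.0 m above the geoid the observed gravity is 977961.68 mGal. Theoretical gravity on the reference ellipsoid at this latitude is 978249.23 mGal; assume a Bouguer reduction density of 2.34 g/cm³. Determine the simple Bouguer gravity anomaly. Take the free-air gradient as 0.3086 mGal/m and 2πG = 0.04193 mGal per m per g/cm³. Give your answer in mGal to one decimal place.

90.9

Free-air correction = 0.3086 × 1798.0 = 554.86 mGal
Free-air anomaly = 977961.68 − 978249.23 + (554.86) = 267.31 mGal
Bouguer slab correction = 0.04193 × 2.34 × 1798.0 = 176.41 mGal
Simple Bouguer anomaly = 267.31 − (176.41) = 90.90 mGal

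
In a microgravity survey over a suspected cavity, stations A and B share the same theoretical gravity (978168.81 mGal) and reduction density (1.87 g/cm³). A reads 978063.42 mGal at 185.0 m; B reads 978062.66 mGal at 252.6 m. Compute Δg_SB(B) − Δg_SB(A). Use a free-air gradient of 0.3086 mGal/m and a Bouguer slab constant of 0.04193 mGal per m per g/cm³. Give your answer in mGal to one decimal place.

Δg_SB(A) = 978063.42 − 978168.81 + 0.3086×185.0 − 0.04193×1.87×185.0 = -62.80 mGal
Δg_SB(B) = 978062.66 − 978168.81 + 0.3086×252.6 − 0.04193×1.87×252.6 = -48.00 mGal
Difference = -48.00 − (-62.80) = 14.80 mGal

14.8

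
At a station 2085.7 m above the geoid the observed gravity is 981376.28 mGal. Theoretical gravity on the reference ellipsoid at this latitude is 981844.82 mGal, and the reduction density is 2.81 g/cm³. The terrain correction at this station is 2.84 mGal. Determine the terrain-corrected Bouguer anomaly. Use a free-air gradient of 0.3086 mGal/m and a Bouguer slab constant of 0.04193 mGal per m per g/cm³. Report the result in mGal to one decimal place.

Free-air correction = 0.3086 × 2085.7 = 643.65 mGal
Free-air anomaly = 981376.28 − 981844.82 + (643.65) = 175.11 mGal
Bouguer slab correction = 0.04193 × 2.81 × 2085.7 = 245.74 mGal
Simple Bouguer anomaly = 175.11 − (245.74) = -70.63 mGal
Complete Bouguer anomaly = -70.63 + 2.84 = -67.79 mGal

-67.8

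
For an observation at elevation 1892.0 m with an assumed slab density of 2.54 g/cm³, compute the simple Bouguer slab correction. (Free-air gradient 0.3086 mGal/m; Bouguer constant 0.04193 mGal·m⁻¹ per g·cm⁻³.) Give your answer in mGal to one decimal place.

Bouguer slab correction = 0.04193 × 2.54 × 1892.0 = 201.5 mGal

201.5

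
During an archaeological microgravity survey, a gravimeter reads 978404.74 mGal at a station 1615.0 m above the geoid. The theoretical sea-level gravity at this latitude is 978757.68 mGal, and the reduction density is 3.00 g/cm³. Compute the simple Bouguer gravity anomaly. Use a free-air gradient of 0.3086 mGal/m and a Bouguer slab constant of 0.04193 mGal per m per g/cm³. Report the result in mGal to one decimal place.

Free-air correction = 0.3086 × 1615.0 = 498.39 mGal
Free-air anomaly = 978404.74 − 978757.68 + (498.39) = 145.45 mGal
Bouguer slab correction = 0.04193 × 3.00 × 1615.0 = 203.15 mGal
Simple Bouguer anomaly = 145.45 − (203.15) = -57.70 mGal

-57.7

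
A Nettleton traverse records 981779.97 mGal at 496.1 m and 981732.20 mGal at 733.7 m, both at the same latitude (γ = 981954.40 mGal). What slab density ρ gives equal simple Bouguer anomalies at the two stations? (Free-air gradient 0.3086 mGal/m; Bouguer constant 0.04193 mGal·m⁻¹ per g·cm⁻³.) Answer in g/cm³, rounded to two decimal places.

2.56

Δg_obs = 981732.20 − 981779.97 = -47.77 mGal over Δh = 733.7 − 496.1 = 237.6 m
Equal Bouguer anomalies ⇒ Δg_obs + (0.3086 − 0.04193ρ)·Δh = 0
0.3086 − 0.04193ρ = −Δg_obs/Δh = 0.20105
ρ = (0.3086 − 0.20105) / 0.04193 = 2.56 g/cm³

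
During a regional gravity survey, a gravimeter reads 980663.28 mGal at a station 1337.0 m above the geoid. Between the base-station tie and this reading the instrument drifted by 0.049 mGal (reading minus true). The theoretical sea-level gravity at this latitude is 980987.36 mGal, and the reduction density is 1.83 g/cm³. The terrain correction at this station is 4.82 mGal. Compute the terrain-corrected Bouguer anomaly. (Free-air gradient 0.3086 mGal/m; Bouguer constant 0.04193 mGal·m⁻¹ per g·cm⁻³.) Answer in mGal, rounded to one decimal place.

Drift-corrected reading = 980663.28 − (0.049) = 980663.231 mGal
Free-air correction = 0.3086 × 1337.0 = 412.60 mGal
Free-air anomaly = 980663.231 − 980987.36 + (412.60) = 88.471 mGal
Bouguer slab correction = 0.04193 × 1.83 × 1337.0 = 102.59 mGal
Simple Bouguer anomaly = 88.471 − (102.59) = -14.119 mGal
Complete Bouguer anomaly = -14.119 + 4.82 = -9.299 mGal

-9.3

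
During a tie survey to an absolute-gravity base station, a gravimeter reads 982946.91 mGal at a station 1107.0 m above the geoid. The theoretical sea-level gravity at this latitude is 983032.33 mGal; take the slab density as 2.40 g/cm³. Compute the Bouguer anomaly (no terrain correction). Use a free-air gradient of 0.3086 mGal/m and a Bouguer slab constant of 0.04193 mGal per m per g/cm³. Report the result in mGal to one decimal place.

144.8

Free-air correction = 0.3086 × 1107.0 = 341.62 mGal
Free-air anomaly = 982946.91 − 983032.33 + (341.62) = 256.20 mGal
Bouguer slab correction = 0.04193 × 2.40 × 1107.0 = 111.40 mGal
Simple Bouguer anomaly = 256.20 − (111.40) = 144.80 mGal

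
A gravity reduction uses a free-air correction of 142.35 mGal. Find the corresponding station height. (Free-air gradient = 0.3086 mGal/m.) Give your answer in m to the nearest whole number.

461

h = 142.35 / 0.3086 = 461.28 m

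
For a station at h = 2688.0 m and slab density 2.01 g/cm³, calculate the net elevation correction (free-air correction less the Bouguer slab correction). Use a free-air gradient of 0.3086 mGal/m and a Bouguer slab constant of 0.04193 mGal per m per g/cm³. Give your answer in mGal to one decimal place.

Combined gradient = 0.3086 − 0.04193 × 2.01 = 0.2243207 mGal/m
Combined elevation correction = 0.2243207 × 2688.0 = 603.0 mGal

603.0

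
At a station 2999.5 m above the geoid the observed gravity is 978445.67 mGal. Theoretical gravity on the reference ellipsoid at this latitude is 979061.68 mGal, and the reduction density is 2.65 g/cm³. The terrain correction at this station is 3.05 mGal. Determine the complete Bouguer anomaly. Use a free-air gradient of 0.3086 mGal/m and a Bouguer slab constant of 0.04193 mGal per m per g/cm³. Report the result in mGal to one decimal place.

Free-air correction = 0.3086 × 2999.5 = 925.65 mGal
Free-air anomaly = 978445.67 − 979061.68 + (925.65) = 309.64 mGal
Bouguer slab correction = 0.04193 × 2.65 × 2999.5 = 333.29 mGal
Simple Bouguer anomaly = 309.64 − (333.29) = -23.65 mGal
Complete Bouguer anomaly = -23.65 + 3.05 = -20.60 mGal

-20.6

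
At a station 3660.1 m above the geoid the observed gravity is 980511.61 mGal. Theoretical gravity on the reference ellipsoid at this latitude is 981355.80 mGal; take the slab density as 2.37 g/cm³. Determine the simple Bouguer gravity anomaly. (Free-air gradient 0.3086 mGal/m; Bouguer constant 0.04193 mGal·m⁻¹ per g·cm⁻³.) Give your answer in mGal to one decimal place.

Free-air correction = 0.3086 × 3660.1 = 1129.51 mGal
Free-air anomaly = 980511.61 − 981355.80 + (1129.51) = 285.32 mGal
Bouguer slab correction = 0.04193 × 2.37 × 3660.1 = 363.72 mGal
Simple Bouguer anomaly = 285.32 − (363.72) = -78.40 mGal

-78.4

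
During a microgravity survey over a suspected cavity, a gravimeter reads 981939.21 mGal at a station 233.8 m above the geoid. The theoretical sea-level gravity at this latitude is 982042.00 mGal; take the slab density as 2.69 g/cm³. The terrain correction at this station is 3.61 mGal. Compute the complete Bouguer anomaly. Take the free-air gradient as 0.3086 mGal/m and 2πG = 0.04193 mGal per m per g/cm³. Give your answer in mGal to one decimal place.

-53.4

Free-air correction = 0.3086 × 233.8 = 72.15 mGal
Free-air anomaly = 981939.21 − 982042.00 + (72.15) = -30.64 mGal
Bouguer slab correction = 0.04193 × 2.69 × 233.8 = 26.37 mGal
Simple Bouguer anomaly = -30.64 − (26.37) = -57.01 mGal
Complete Bouguer anomaly = -57.01 + 3.61 = -53.40 mGal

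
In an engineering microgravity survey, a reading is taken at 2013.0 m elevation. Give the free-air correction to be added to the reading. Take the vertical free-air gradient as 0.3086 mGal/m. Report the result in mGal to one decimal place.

Free-air correction = 0.3086 × 2013.0 = 621.2 mGal

621.2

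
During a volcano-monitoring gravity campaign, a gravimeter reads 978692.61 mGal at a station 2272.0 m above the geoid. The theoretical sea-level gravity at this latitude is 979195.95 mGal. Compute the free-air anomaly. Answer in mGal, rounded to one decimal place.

197.8

Free-air correction = 0.3086 × 2272.0 = 701.14 mGal
Free-air anomaly = 978692.61 − 979195.95 + (701.14) = 197.80 mGal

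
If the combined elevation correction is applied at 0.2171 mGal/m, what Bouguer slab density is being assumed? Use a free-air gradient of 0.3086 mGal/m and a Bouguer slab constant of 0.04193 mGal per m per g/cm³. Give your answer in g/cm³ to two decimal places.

0.2171 = 0.3086 − 0.04193 × ρ
ρ = (0.3086 − 0.2171) / 0.04193 = 2.18 g/cm³

2.18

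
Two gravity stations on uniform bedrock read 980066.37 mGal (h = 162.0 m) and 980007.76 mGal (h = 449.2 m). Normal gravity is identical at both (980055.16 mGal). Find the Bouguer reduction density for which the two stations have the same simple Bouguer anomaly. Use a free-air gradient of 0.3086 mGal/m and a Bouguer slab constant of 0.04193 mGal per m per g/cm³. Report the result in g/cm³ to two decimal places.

2.49

Δg_obs = 980007.76 − 980066.37 = -58.61 mGal over Δh = 449.2 − 162.0 = 287.2 m
Equal Bouguer anomalies ⇒ Δg_obs + (0.3086 − 0.04193ρ)·Δh = 0
0.3086 − 0.04193ρ = −Δg_obs/Δh = 0.20407
ρ = (0.3086 − 0.20407) / 0.04193 = 2.49 g/cm³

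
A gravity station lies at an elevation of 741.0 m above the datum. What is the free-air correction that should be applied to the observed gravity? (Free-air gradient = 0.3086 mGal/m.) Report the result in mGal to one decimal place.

Free-air correction = 0.3086 × 741.0 = 228.7 mGal

228.7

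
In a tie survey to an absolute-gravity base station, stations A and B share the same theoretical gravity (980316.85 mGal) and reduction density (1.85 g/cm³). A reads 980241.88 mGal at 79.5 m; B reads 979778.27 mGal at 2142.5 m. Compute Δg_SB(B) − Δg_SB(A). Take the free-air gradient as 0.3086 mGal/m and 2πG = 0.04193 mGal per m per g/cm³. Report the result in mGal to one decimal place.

13.0

Δg_SB(A) = 980241.88 − 980316.85 + 0.3086×79.5 − 0.04193×1.85×79.5 = -56.60 mGal
Δg_SB(B) = 979778.27 − 980316.85 + 0.3086×2142.5 − 0.04193×1.85×2142.5 = -43.60 mGal
Difference = -43.60 − (-56.60) = 13.00 mGal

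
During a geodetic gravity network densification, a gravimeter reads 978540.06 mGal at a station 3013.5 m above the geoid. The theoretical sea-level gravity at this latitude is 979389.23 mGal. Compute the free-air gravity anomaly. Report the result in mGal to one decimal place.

80.8

Free-air correction = 0.3086 × 3013.5 = 929.97 mGal
Free-air anomaly = 978540.06 − 979389.23 + (929.97) = 80.80 mGal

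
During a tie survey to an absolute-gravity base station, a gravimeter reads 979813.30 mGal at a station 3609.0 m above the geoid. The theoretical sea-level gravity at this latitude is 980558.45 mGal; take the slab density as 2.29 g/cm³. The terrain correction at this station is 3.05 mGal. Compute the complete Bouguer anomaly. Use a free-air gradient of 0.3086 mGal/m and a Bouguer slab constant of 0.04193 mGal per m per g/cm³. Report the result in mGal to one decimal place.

Free-air correction = 0.3086 × 3609.0 = 1113.74 mGal
Free-air anomaly = 979813.30 − 980558.45 + (1113.74) = 368.59 mGal
Bouguer slab correction = 0.04193 × 2.29 × 3609.0 = 346.54 mGal
Simple Bouguer anomaly = 368.59 − (346.54) = 22.05 mGal
Complete Bouguer anomaly = 22.05 + 3.05 = 25.10 mGal

25.1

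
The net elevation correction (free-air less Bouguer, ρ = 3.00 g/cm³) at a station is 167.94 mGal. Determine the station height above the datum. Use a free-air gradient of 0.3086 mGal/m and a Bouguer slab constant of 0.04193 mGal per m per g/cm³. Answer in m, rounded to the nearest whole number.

Combined gradient = 0.3086 − 0.04193 × 3.00 = 0.1828100 mGal/m
h = 167.94 / 0.1828100 = 918.66 m

919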